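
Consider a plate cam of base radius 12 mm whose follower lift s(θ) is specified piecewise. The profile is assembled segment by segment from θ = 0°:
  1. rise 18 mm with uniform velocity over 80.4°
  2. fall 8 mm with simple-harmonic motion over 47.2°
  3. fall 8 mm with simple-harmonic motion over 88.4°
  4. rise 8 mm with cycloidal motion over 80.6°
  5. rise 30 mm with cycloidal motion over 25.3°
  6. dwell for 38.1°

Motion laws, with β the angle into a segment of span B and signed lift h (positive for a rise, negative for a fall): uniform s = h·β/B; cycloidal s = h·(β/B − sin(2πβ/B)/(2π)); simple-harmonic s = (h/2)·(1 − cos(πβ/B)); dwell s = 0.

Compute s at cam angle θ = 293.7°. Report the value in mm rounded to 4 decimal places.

seg 1 [0°–80.4°] uniform, h=18: full span → s += 18 → s = 18.0000
seg 2 [80.4°–127.6°] simple-harmonic, h=-8: full span → s += -8 → s = 10.0000
seg 3 [127.6°–216°] simple-harmonic, h=-8: full span → s += -8 → s = 2.0000
seg 4 [216°–296.6°] cycloidal, h=8: θ=293.7° here. β=77.7, B=80.6. 8·(0.9640 − sin(2π·0.9640)/(2π)) = 7.9976 → s = 9.9976

9.9976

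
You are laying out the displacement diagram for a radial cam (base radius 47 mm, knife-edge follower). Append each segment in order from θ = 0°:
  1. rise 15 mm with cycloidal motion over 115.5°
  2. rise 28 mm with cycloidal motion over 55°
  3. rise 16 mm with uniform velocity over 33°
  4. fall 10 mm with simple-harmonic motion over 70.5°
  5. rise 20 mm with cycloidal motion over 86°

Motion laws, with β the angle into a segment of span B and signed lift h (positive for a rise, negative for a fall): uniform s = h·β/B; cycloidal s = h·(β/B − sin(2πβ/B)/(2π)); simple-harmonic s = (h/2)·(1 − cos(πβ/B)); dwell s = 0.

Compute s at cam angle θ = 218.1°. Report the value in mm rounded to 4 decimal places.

seg 1 [0°–115.5°] cycloidal, h=15: full span → s += 15 → s = 15.0000
seg 2 [115.5°–170.5°] cycloidal, h=28: full span → s += 28 → s = 43.0000
seg 3 [170.5°–203.5°] uniform, h=16: full span → s += 16 → s = 59.0000
seg 4 [203.5°–274°] simple-harmonic, h=-10: θ=218.1° here. β=14.6, B=70.5. -10/2·(1 − cos(π·0.2071)) = -1.0214 → s = 57.9786

57.9786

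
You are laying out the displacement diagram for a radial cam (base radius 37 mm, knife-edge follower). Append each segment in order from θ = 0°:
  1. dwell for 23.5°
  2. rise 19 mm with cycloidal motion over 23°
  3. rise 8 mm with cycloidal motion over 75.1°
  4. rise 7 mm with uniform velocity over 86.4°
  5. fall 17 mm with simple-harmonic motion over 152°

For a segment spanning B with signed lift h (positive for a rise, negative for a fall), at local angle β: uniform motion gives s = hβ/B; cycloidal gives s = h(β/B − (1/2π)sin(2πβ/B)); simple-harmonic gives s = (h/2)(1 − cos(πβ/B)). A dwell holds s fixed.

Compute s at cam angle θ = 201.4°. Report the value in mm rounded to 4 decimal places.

seg 1 [0°–23.5°] dwell: s stays 0.0000
seg 2 [23.5°–46.5°] cycloidal, h=19: full span → s += 19 → s = 19.0000
seg 3 [46.5°–121.6°] cycloidal, h=8: full span → s += 8 → s = 27.0000
seg 4 [121.6°–208°] uniform, h=7: θ=201.4° here. β=79.8, B=86.4. 7·79.8/86.4 = 6.4653 → s = 33.4653

33.4653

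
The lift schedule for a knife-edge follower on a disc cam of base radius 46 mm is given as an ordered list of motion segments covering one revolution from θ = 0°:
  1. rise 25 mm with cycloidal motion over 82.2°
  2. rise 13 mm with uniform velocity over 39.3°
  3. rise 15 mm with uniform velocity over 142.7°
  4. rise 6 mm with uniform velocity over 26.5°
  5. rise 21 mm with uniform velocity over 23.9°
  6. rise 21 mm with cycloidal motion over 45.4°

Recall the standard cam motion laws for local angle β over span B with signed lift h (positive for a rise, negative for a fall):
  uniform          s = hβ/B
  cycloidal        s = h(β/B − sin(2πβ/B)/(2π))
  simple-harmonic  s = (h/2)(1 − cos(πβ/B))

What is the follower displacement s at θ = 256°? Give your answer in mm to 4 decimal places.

seg 1 [0°–82.2°] cycloidal, h=25: full span → s += 25 → s = 25.0000
seg 2 [82.2°–121.5°] uniform, h=13: full span → s += 13 → s = 38.0000
seg 3 [121.5°–264.2°] uniform, h=15: θ=256° here. β=134.5, B=142.7. 15·134.5/142.7 = 14.1381 → s = 52.1381

52.1381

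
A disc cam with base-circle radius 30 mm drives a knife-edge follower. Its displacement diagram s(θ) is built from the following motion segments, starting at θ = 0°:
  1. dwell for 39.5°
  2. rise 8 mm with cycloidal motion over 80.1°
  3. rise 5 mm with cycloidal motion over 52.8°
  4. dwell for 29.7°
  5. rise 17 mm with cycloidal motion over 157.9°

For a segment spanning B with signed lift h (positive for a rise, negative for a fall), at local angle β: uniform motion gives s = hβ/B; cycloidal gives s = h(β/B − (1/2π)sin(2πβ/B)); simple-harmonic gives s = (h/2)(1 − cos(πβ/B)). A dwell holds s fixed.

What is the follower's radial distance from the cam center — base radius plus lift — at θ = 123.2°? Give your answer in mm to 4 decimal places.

seg 1 [0°–39.5°] dwell: s stays 0.0000
seg 2 [39.5°–119.6°] cycloidal, h=8: full span → s += 8 → s = 8.0000
seg 3 [119.6°–172.4°] cycloidal, h=5: θ=123.2° here. β=3.6, B=52.8. 5·(0.0682 − sin(2π·0.0682)/(2π)) = 0.0103 → s = 8.0103
radial distance = base radius + s = 30 + 8.0103 = 38.0103

38.0103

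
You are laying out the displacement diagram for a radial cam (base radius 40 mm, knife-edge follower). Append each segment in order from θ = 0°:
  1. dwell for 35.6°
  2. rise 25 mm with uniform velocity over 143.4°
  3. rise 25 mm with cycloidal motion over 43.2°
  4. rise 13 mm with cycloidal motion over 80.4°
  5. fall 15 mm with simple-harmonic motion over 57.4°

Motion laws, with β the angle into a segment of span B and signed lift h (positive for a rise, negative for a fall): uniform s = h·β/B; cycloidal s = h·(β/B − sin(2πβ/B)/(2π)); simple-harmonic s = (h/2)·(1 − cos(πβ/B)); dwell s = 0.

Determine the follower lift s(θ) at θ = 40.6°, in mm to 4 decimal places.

seg 1 [0°–35.6°] dwell: s stays 0.0000
seg 2 [35.6°–179°] uniform, h=25: θ=40.6° here. β=5, B=143.4. 25·5/143.4 = 0.8717 → s = 0.8717

0.8717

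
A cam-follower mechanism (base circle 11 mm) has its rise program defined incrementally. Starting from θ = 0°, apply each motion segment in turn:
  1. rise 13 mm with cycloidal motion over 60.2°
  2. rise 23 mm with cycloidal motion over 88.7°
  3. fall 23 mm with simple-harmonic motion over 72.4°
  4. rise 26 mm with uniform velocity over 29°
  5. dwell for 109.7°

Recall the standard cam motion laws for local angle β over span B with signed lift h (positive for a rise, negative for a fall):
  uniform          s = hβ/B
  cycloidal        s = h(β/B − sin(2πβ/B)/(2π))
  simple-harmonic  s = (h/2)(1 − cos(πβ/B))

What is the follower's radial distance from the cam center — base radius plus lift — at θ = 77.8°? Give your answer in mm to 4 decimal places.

seg 1 [0°–60.2°] cycloidal, h=13: full span → s += 13 → s = 13.0000
seg 2 [60.2°–148.9°] cycloidal, h=23: θ=77.8° here. β=17.6, B=88.7. 23·(0.1984 − sin(2π·0.1984)/(2π)) = 1.0937 → s = 14.0937
radial distance = base radius + s = 11 + 14.0937 = 25.0937

25.0937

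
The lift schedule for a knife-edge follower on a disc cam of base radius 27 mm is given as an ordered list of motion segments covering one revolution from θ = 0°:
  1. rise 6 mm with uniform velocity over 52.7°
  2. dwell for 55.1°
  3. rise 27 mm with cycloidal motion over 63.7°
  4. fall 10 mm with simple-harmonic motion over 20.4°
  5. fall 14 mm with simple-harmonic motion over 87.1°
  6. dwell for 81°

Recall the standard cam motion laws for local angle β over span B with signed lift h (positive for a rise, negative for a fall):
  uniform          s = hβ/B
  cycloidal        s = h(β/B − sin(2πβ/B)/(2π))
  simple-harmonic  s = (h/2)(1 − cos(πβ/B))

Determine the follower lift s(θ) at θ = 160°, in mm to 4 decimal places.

seg 1 [0°–52.7°] uniform, h=6: full span → s += 6 → s = 6.0000
seg 2 [52.7°–107.8°] dwell: s stays 6.0000
seg 3 [107.8°–171.5°] cycloidal, h=27: θ=160° here. β=52.2, B=63.7. 27·(0.8195 − sin(2π·0.8195)/(2π)) = 26.0199 → s = 32.0199

32.0199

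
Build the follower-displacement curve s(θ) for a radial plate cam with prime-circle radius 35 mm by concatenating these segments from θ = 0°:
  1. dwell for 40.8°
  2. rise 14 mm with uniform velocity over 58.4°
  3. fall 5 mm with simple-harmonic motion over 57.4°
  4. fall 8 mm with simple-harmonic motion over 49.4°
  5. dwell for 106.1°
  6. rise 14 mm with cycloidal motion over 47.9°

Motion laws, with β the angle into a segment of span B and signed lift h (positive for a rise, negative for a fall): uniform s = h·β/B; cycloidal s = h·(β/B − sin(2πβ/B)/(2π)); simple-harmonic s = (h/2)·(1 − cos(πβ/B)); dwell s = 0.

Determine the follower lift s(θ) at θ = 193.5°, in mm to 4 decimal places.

seg 1 [0°–40.8°] dwell: s stays 0.0000
seg 2 [40.8°–99.2°] uniform, h=14: full span → s += 14 → s = 14.0000
seg 3 [99.2°–156.6°] simple-harmonic, h=-5: full span → s += -5 → s = 9.0000
seg 4 [156.6°–206°] simple-harmonic, h=-8: θ=193.5° here. β=36.9, B=49.4. -8/2·(1 − cos(π·0.7470)) = -6.8013 → s = 2.1987

2.1987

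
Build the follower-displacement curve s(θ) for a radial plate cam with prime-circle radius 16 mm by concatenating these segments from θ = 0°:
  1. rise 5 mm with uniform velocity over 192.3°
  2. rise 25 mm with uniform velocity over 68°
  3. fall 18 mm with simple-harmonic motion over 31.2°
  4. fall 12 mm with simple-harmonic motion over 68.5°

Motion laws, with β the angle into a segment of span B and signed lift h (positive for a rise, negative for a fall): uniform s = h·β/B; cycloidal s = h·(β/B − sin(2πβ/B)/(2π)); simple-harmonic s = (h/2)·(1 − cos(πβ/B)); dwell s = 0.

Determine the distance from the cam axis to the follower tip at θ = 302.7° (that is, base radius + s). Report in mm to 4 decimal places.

seg 1 [0°–192.3°] uniform, h=5: full span → s += 5 → s = 5.0000
seg 2 [192.3°–260.3°] uniform, h=25: full span → s += 25 → s = 30.0000
seg 3 [260.3°–291.5°] simple-harmonic, h=-18: full span → s += -18 → s = 12.0000
seg 4 [291.5°–360°] simple-harmonic, h=-12: θ=302.7° here. β=11.2, B=68.5. -12/2·(1 − cos(π·0.1635)) = -0.7743 → s = 11.2257
radial distance = base radius + s = 16 + 11.2257 = 27.2257

27.2257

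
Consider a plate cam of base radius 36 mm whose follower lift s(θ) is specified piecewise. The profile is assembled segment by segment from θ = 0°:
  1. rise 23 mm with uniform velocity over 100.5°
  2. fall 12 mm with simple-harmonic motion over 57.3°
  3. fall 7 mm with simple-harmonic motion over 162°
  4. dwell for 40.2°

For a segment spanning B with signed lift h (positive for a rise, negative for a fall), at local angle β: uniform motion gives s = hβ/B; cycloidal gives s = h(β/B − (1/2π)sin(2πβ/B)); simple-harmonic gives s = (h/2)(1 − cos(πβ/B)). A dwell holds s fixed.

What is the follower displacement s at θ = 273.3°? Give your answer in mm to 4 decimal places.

seg 1 [0°–100.5°] uniform, h=23: full span → s += 23 → s = 23.0000
seg 2 [100.5°–157.8°] simple-harmonic, h=-12: full span → s += -12 → s = 11.0000
seg 3 [157.8°–319.8°] simple-harmonic, h=-7: θ=273.3° here. β=115.5, B=162. -7/2·(1 − cos(π·0.7130)) = -5.6708 → s = 5.3292

5.3292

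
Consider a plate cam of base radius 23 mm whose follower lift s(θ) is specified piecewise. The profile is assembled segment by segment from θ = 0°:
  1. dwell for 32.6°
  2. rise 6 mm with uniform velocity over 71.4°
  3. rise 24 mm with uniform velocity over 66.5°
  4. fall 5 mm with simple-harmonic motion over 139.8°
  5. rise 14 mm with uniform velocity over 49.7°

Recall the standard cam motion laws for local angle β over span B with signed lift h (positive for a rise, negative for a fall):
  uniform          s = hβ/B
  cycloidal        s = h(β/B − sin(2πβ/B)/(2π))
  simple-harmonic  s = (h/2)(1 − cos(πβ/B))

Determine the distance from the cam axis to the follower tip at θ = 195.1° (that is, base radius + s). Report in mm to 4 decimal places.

seg 1 [0°–32.6°] dwell: s stays 0.0000
seg 2 [32.6°–104°] uniform, h=6: full span → s += 6 → s = 6.0000
seg 3 [104°–170.5°] uniform, h=24: full span → s += 24 → s = 30.0000
seg 4 [170.5°–310.3°] simple-harmonic, h=-5: θ=195.1° here. β=24.6, B=139.8. -5/2·(1 − cos(π·0.1760)) = -0.3724 → s = 29.6276
radial distance = base radius + s = 23 + 29.6276 = 52.6276

52.6276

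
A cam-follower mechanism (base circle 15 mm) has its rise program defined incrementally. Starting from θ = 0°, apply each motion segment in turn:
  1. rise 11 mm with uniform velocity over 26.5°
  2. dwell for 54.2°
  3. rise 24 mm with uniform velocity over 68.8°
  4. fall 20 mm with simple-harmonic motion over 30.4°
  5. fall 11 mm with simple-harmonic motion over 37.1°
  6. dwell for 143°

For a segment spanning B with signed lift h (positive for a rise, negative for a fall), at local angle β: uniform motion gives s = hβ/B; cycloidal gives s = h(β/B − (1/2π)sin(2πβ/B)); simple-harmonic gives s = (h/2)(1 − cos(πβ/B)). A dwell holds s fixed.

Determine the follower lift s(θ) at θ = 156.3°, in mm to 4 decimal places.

seg 1 [0°–26.5°] uniform, h=11: full span → s += 11 → s = 11.0000
seg 2 [26.5°–80.7°] dwell: s stays 11.0000
seg 3 [80.7°–149.5°] uniform, h=24: full span → s += 24 → s = 35.0000
seg 4 [149.5°–179.9°] simple-harmonic, h=-20: θ=156.3° here. β=6.8, B=30.4. -20/2·(1 − cos(π·0.2237)) = -2.3692 → s = 32.6308

32.6308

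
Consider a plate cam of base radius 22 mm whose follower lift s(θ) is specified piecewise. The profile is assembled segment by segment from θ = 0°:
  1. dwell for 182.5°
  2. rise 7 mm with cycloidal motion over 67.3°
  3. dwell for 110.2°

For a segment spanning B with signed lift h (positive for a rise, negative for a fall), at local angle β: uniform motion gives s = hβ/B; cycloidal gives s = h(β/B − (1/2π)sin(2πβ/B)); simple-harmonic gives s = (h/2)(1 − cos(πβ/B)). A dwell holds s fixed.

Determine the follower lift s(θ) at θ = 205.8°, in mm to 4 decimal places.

seg 1 [0°–182.5°] dwell: s stays 0.0000
seg 2 [182.5°–249.8°] cycloidal, h=7: θ=205.8° here. β=23.3, B=67.3. 7·(0.3462 − sin(2π·0.3462)/(2π)) = 1.5068 → s = 1.5068

1.5068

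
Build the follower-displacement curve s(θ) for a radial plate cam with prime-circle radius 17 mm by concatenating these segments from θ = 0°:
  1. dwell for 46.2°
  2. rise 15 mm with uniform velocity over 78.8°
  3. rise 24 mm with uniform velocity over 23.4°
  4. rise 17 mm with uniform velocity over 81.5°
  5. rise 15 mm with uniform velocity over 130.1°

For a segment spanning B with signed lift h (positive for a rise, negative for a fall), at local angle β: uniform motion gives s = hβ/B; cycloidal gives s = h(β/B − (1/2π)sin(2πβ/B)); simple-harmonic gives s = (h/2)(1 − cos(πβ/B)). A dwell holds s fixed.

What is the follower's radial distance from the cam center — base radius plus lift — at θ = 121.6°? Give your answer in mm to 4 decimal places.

seg 1 [0°–46.2°] dwell: s stays 0.0000
seg 2 [46.2°–125°] uniform, h=15: θ=121.6° here. β=75.4, B=78.8. 15·75.4/78.8 = 14.3528 → s = 14.3528
radial distance = base radius + s = 17 + 14.3528 = 31.3528

31.3528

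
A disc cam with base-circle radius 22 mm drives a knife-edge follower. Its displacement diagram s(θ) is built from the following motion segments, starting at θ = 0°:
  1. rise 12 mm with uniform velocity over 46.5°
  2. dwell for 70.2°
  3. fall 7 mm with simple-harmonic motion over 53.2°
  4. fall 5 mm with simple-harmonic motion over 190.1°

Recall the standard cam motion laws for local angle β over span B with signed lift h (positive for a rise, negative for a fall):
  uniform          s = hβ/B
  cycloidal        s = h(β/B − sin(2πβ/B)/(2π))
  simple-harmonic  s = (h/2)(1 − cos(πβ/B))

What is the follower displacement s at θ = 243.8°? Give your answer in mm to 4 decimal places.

seg 1 [0°–46.5°] uniform, h=12: full span → s += 12 → s = 12.0000
seg 2 [46.5°–116.7°] dwell: s stays 12.0000
seg 3 [116.7°–169.9°] simple-harmonic, h=-7: full span → s += -7 → s = 5.0000
seg 4 [169.9°–360°] simple-harmonic, h=-5: θ=243.8° here. β=73.9, B=190.1. -5/2·(1 − cos(π·0.3887)) = -1.6439 → s = 3.3561

3.3561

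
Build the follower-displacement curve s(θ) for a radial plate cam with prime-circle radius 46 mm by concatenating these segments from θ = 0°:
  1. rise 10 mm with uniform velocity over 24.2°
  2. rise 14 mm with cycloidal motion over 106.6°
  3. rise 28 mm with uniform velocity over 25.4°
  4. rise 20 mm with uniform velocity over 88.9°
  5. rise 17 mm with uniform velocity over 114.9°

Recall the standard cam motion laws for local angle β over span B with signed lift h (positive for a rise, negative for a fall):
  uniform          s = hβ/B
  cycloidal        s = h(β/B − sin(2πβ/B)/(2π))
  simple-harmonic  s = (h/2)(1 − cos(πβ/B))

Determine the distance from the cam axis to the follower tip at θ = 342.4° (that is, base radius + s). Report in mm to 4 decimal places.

seg 1 [0°–24.2°] uniform, h=10: full span → s += 10 → s = 10.0000
seg 2 [24.2°–130.8°] cycloidal, h=14: full span → s += 14 → s = 24.0000
seg 3 [130.8°–156.2°] uniform, h=28: full span → s += 28 → s = 52.0000
seg 4 [156.2°–245.1°] uniform, h=20: full span → s += 20 → s = 72.0000
seg 5 [245.1°–360°] uniform, h=17: θ=342.4° here. β=97.3, B=114.9. 17·97.3/114.9 = 14.3960 → s = 86.3960
radial distance = base radius + s = 46 + 86.3960 = 132.3960

132.3960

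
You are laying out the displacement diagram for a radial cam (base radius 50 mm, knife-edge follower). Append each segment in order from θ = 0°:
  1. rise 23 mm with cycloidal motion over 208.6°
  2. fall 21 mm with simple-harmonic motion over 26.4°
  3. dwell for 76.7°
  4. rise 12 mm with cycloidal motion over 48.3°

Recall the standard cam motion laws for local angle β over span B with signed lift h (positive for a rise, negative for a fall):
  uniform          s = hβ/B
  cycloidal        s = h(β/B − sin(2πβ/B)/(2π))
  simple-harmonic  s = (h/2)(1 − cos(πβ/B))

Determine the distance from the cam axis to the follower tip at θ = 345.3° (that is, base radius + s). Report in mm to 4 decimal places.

seg 1 [0°–208.6°] cycloidal, h=23: full span → s += 23 → s = 23.0000
seg 2 [208.6°–235°] simple-harmonic, h=-21: full span → s += -21 → s = 2.0000
seg 3 [235°–311.7°] dwell: s stays 2.0000
seg 4 [311.7°–360°] cycloidal, h=12: θ=345.3° here. β=33.6, B=48.3. 12·(0.6957 − sin(2π·0.6957)/(2π)) = 10.1474 → s = 12.1474
radial distance = base radius + s = 50 + 12.1474 = 62.1474

62.1474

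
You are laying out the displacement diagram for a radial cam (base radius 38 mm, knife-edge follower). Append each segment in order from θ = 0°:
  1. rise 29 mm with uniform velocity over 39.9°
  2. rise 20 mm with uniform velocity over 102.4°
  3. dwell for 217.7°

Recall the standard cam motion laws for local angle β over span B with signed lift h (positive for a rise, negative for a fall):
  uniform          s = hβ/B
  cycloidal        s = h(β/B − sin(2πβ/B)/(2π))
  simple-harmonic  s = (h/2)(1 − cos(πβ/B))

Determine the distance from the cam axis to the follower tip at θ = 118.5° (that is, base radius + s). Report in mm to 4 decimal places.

seg 1 [0°–39.9°] uniform, h=29: full span → s += 29 → s = 29.0000
seg 2 [39.9°–142.3°] uniform, h=20: θ=118.5° here. β=78.6, B=102.4. 20·78.6/102.4 = 15.3516 → s = 44.3516
radial distance = base radius + s = 38 + 44.3516 = 82.3516

82.3516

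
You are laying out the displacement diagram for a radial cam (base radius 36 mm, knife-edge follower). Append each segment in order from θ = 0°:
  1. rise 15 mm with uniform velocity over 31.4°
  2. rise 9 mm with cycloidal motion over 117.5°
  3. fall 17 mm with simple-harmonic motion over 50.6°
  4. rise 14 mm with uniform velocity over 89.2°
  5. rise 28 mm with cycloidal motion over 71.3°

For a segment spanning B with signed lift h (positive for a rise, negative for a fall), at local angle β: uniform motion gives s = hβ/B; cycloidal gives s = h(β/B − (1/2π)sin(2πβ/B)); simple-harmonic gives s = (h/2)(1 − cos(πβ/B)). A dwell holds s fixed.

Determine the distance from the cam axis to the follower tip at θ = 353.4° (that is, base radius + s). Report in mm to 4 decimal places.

seg 1 [0°–31.4°] uniform, h=15: full span → s += 15 → s = 15.0000
seg 2 [31.4°–148.9°] cycloidal, h=9: full span → s += 9 → s = 24.0000
seg 3 [148.9°–199.5°] simple-harmonic, h=-17: full span → s += -17 → s = 7.0000
seg 4 [199.5°–288.7°] uniform, h=14: full span → s += 14 → s = 21.0000
seg 5 [288.7°–360°] cycloidal, h=28: θ=353.4° here. β=64.7, B=71.3. 28·(0.9074 − sin(2π·0.9074)/(2π)) = 27.8563 → s = 48.8563
radial distance = base radius + s = 36 + 48.8563 = 84.8563

84.8563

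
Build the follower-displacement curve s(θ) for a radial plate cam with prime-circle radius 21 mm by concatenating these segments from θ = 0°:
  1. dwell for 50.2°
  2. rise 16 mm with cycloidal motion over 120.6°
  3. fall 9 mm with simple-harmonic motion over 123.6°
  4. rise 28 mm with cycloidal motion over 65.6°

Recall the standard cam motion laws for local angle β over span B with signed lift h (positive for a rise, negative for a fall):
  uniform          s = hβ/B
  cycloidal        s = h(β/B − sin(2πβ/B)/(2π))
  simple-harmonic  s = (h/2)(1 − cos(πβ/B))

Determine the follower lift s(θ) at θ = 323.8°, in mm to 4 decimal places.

seg 1 [0°–50.2°] dwell: s stays 0.0000
seg 2 [50.2°–170.8°] cycloidal, h=16: full span → s += 16 → s = 16.0000
seg 3 [170.8°–294.4°] simple-harmonic, h=-9: full span → s += -9 → s = 7.0000
seg 4 [294.4°–360°] cycloidal, h=28: θ=323.8° here. β=29.4, B=65.6. 28·(0.4482 − sin(2π·0.4482)/(2π)) = 11.1231 → s = 18.1231

18.1231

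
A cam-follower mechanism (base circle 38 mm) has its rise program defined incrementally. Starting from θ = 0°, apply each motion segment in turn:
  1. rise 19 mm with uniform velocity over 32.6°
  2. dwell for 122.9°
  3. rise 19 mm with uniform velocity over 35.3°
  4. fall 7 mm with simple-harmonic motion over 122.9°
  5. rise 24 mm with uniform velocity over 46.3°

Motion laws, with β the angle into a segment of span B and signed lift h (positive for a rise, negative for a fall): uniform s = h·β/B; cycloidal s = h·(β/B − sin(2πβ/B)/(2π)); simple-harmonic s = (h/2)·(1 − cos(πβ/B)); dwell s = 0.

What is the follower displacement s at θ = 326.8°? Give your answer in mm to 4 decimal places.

seg 1 [0°–32.6°] uniform, h=19: full span → s += 19 → s = 19.0000
seg 2 [32.6°–155.5°] dwell: s stays 19.0000
seg 3 [155.5°–190.8°] uniform, h=19: full span → s += 19 → s = 38.0000
seg 4 [190.8°–313.7°] simple-harmonic, h=-7: full span → s += -7 → s = 31.0000
seg 5 [313.7°–360°] uniform, h=24: θ=326.8° here. β=13.1, B=46.3. 24·13.1/46.3 = 6.7905 → s = 37.7905

37.7905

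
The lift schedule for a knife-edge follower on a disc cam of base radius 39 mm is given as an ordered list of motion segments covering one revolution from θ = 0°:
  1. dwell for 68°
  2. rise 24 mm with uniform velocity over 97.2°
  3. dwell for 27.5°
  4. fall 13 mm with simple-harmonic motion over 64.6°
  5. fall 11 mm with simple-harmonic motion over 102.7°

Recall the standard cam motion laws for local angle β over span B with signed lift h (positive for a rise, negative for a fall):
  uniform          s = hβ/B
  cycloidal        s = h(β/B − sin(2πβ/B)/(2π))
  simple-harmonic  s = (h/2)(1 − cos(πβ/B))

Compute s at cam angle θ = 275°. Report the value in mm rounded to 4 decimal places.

seg 1 [0°–68°] dwell: s stays 0.0000
seg 2 [68°–165.2°] uniform, h=24: full span → s += 24 → s = 24.0000
seg 3 [165.2°–192.7°] dwell: s stays 24.0000
seg 4 [192.7°–257.3°] simple-harmonic, h=-13: full span → s += -13 → s = 11.0000
seg 5 [257.3°–360°] simple-harmonic, h=-11: θ=275° here. β=17.7, B=102.7. -11/2·(1 − cos(π·0.1723)) = -0.7867 → s = 10.2133

10.2133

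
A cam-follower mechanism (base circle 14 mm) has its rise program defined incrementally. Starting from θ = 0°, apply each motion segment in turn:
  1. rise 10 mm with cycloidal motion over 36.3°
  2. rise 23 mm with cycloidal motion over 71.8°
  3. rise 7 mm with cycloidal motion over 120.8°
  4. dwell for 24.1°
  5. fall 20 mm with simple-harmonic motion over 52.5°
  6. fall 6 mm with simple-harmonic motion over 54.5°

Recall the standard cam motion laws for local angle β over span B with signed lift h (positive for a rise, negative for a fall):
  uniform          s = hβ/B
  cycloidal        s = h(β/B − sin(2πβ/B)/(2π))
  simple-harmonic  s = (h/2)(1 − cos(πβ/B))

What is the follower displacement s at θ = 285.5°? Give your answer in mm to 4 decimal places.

seg 1 [0°–36.3°] cycloidal, h=10: full span → s += 10 → s = 10.0000
seg 2 [36.3°–108.1°] cycloidal, h=23: full span → s += 23 → s = 33.0000
seg 3 [108.1°–228.9°] cycloidal, h=7: full span → s += 7 → s = 40.0000
seg 4 [228.9°–253°] dwell: s stays 40.0000
seg 5 [253°–305.5°] simple-harmonic, h=-20: θ=285.5° here. β=32.5, B=52.5. -20/2·(1 − cos(π·0.6190)) = -13.6534 → s = 26.3466

26.3466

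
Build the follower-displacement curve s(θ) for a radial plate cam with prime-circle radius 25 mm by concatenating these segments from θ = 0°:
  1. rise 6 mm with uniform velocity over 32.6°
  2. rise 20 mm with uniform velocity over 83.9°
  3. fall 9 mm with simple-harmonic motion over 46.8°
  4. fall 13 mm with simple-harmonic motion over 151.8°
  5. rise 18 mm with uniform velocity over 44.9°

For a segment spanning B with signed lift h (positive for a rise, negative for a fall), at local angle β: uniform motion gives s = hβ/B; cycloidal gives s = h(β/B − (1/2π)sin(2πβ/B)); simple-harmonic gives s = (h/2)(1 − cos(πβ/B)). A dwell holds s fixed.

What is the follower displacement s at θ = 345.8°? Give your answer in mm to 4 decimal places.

seg 1 [0°–32.6°] uniform, h=6: full span → s += 6 → s = 6.0000
seg 2 [32.6°–116.5°] uniform, h=20: full span → s += 20 → s = 26.0000
seg 3 [116.5°–163.3°] simple-harmonic, h=-9: full span → s += -9 → s = 17.0000
seg 4 [163.3°–315.1°] simple-harmonic, h=-13: full span → s += -13 → s = 4.0000
seg 5 [315.1°–360°] uniform, h=18: θ=345.8° here. β=30.7, B=44.9. 18·30.7/44.9 = 12.3073 → s = 16.3073

16.3073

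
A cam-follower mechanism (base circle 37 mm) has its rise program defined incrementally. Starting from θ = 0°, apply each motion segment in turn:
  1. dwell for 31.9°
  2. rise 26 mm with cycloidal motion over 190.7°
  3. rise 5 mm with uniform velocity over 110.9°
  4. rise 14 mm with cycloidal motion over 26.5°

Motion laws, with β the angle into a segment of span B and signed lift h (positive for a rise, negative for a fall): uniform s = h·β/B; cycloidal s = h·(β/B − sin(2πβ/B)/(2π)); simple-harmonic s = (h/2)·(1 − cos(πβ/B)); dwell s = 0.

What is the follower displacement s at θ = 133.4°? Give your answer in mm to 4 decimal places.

seg 1 [0°–31.9°] dwell: s stays 0.0000
seg 2 [31.9°–222.6°] cycloidal, h=26: θ=133.4° here. β=101.5, B=190.7. 26·(0.5322 − sin(2π·0.5322)/(2π)) = 14.6713 → s = 14.6713

14.6713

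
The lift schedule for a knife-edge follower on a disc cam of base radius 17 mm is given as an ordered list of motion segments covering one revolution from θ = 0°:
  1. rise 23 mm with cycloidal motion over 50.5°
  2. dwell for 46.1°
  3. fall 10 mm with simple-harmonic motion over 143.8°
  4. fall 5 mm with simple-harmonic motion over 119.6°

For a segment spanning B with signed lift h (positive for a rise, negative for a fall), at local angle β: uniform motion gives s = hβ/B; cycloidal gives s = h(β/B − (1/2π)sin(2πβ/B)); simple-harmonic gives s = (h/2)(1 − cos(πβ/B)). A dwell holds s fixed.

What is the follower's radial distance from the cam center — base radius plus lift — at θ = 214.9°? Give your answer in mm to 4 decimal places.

seg 1 [0°–50.5°] cycloidal, h=23: full span → s += 23 → s = 23.0000
seg 2 [50.5°–96.6°] dwell: s stays 23.0000
seg 3 [96.6°–240.4°] simple-harmonic, h=-10: θ=214.9° here. β=118.3, B=143.8. -10/2·(1 − cos(π·0.8227)) = -9.2440 → s = 13.7560
radial distance = base radius + s = 17 + 13.7560 = 30.7560

30.7560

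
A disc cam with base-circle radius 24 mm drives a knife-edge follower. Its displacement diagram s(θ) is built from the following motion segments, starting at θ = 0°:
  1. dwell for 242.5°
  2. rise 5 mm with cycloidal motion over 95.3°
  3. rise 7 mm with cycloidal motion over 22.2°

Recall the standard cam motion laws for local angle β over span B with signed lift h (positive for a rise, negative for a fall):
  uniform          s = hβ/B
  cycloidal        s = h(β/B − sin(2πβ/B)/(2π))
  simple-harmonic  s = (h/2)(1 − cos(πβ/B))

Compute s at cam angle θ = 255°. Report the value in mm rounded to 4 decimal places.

seg 1 [0°–242.5°] dwell: s stays 0.0000
seg 2 [242.5°–337.8°] cycloidal, h=5: θ=255° here. β=12.5, B=95.3. 5·(0.1312 − sin(2π·0.1312)/(2π)) = 0.0718 → s = 0.0718

0.0718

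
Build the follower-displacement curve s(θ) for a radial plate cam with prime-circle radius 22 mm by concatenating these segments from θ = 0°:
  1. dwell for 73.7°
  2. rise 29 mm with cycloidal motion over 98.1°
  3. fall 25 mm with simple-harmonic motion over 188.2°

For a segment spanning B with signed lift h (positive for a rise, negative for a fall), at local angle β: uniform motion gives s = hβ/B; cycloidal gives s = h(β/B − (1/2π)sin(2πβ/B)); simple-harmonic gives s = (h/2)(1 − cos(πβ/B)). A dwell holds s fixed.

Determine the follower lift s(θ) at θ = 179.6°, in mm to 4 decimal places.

seg 1 [0°–73.7°] dwell: s stays 0.0000
seg 2 [73.7°–171.8°] cycloidal, h=29: full span → s += 29 → s = 29.0000
seg 3 [171.8°–360°] simple-harmonic, h=-25: θ=179.6° here. β=7.8, B=188.2. -25/2·(1 − cos(π·0.0414)) = -0.1058 → s = 28.8942

28.8942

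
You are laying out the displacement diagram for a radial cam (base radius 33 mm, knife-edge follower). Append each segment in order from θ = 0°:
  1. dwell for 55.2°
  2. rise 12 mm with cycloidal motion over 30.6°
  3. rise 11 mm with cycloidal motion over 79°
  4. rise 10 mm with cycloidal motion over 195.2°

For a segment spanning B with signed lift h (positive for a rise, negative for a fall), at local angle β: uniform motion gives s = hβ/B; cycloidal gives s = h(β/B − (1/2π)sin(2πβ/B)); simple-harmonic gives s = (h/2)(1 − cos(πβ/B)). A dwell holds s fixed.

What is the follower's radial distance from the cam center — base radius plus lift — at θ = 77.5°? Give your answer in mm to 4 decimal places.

seg 1 [0°–55.2°] dwell: s stays 0.0000
seg 2 [55.2°–85.8°] cycloidal, h=12: θ=77.5° here. β=22.3, B=30.6. 12·(0.7288 − sin(2π·0.7288)/(2π)) = 10.6380 → s = 10.6380
radial distance = base radius + s = 33 + 10.6380 = 43.6380

43.6380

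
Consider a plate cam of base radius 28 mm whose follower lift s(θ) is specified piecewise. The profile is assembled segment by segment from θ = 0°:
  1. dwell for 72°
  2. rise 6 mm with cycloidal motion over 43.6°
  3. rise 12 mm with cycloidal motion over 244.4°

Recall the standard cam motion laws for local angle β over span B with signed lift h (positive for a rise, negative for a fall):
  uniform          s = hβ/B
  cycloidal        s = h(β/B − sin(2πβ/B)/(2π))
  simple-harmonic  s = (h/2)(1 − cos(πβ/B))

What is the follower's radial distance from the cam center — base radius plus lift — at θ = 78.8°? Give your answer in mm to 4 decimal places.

seg 1 [0°–72°] dwell: s stays 0.0000
seg 2 [72°–115.6°] cycloidal, h=6: θ=78.8° here. β=6.8, B=43.6. 6·(0.1560 − sin(2π·0.1560)/(2π)) = 0.1427 → s = 0.1427
radial distance = base radius + s = 28 + 0.1427 = 28.1427

28.1427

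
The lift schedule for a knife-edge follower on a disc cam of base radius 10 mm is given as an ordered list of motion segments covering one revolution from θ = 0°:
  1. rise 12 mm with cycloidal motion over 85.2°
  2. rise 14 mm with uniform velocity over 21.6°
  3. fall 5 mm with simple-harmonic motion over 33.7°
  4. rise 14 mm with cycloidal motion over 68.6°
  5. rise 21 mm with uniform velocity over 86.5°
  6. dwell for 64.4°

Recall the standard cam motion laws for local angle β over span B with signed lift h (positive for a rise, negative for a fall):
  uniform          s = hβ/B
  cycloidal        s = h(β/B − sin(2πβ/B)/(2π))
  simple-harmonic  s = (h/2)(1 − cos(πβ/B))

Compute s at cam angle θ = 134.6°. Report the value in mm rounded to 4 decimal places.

seg 1 [0°–85.2°] cycloidal, h=12: full span → s += 12 → s = 12.0000
seg 2 [85.2°–106.8°] uniform, h=14: full span → s += 14 → s = 26.0000
seg 3 [106.8°–140.5°] simple-harmonic, h=-5: θ=134.6° here. β=27.8, B=33.7. -5/2·(1 − cos(π·0.8249)) = -4.6313 → s = 21.3687

21.3687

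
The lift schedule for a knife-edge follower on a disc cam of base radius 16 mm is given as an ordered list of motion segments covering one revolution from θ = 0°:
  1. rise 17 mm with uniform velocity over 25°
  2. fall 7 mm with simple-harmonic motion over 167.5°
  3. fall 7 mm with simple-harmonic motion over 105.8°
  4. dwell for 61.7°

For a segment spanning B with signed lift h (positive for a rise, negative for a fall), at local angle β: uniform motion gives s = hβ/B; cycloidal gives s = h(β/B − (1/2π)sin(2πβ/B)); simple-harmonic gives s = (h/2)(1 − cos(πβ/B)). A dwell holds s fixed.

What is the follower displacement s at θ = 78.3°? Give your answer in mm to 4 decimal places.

seg 1 [0°–25°] uniform, h=17: full span → s += 17 → s = 17.0000
seg 2 [25°–192.5°] simple-harmonic, h=-7: θ=78.3° here. β=53.3, B=167.5. -7/2·(1 − cos(π·0.3182)) = -1.6080 → s = 15.3920

15.3920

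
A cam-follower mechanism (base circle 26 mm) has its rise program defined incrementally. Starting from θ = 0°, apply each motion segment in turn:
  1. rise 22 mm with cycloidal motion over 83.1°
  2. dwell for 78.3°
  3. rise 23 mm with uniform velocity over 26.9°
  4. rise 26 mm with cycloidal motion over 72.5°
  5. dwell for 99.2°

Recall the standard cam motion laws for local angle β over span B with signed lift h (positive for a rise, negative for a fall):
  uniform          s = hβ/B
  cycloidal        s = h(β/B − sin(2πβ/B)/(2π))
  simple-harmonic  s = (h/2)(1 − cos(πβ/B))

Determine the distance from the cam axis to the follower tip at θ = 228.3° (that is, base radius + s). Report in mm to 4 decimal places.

seg 1 [0°–83.1°] cycloidal, h=22: full span → s += 22 → s = 22.0000
seg 2 [83.1°–161.4°] dwell: s stays 22.0000
seg 3 [161.4°–188.3°] uniform, h=23: full span → s += 23 → s = 45.0000
seg 4 [188.3°–260.8°] cycloidal, h=26: θ=228.3° here. β=40, B=72.5. 26·(0.5517 − sin(2π·0.5517)/(2π)) = 15.6661 → s = 60.6661
radial distance = base radius + s = 26 + 60.6661 = 86.6661

86.6661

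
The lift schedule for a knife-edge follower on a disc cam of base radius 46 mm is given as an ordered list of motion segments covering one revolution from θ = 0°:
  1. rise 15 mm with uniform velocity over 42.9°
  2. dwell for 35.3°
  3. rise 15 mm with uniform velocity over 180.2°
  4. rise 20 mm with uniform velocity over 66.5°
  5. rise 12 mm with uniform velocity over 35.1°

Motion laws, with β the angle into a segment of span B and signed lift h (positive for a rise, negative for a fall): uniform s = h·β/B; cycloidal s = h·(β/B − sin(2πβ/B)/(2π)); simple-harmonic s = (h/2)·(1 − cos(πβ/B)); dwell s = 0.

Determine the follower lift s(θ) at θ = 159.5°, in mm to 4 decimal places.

seg 1 [0°–42.9°] uniform, h=15: full span → s += 15 → s = 15.0000
seg 2 [42.9°–78.2°] dwell: s stays 15.0000
seg 3 [78.2°–258.4°] uniform, h=15: θ=159.5° here. β=81.3, B=180.2. 15·81.3/180.2 = 6.7675 → s = 21.7675

21.7675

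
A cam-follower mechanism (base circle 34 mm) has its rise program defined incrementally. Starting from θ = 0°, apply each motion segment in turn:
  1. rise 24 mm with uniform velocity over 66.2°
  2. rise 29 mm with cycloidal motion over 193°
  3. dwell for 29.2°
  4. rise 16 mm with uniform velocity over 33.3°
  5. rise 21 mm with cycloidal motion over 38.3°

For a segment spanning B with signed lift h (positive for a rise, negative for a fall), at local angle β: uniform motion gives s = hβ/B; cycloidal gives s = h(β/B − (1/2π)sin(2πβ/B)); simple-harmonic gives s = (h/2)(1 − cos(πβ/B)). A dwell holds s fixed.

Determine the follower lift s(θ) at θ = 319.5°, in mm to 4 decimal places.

seg 1 [0°–66.2°] uniform, h=24: full span → s += 24 → s = 24.0000
seg 2 [66.2°–259.2°] cycloidal, h=29: full span → s += 29 → s = 53.0000
seg 3 [259.2°–288.4°] dwell: s stays 53.0000
seg 4 [288.4°–321.7°] uniform, h=16: θ=319.5° here. β=31.1, B=33.3. 16·31.1/33.3 = 14.9429 → s = 67.9429

67.9429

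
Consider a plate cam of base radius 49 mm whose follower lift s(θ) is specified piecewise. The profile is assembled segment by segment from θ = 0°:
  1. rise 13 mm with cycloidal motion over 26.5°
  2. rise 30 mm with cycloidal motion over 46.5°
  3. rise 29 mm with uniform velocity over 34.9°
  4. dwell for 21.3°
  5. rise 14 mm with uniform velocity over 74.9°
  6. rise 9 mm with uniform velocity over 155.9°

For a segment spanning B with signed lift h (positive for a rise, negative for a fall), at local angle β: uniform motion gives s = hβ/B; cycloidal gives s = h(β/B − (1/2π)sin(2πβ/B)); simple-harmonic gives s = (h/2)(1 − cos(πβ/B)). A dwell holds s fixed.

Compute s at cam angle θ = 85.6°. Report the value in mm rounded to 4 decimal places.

seg 1 [0°–26.5°] cycloidal, h=13: full span → s += 13 → s = 13.0000
seg 2 [26.5°–73°] cycloidal, h=30: full span → s += 30 → s = 43.0000
seg 3 [73°–107.9°] uniform, h=29: θ=85.6° here. β=12.6, B=34.9. 29·12.6/34.9 = 10.4699 → s = 53.4699

53.4699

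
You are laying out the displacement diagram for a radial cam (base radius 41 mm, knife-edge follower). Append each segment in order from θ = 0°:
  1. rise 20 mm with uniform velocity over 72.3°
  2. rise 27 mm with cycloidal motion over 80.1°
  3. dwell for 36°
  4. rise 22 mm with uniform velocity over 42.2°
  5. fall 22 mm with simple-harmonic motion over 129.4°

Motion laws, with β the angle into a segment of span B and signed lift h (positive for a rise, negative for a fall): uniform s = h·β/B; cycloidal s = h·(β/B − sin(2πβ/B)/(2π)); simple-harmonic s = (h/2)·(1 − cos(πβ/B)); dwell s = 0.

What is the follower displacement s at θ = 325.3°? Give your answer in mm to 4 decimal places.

seg 1 [0°–72.3°] uniform, h=20: full span → s += 20 → s = 20.0000
seg 2 [72.3°–152.4°] cycloidal, h=27: full span → s += 27 → s = 47.0000
seg 3 [152.4°–188.4°] dwell: s stays 47.0000
seg 4 [188.4°–230.6°] uniform, h=22: full span → s += 22 → s = 69.0000
seg 5 [230.6°–360°] simple-harmonic, h=-22: θ=325.3° here. β=94.7, B=129.4. -22/2·(1 − cos(π·0.7318)) = -18.3220 → s = 50.6780

50.6780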